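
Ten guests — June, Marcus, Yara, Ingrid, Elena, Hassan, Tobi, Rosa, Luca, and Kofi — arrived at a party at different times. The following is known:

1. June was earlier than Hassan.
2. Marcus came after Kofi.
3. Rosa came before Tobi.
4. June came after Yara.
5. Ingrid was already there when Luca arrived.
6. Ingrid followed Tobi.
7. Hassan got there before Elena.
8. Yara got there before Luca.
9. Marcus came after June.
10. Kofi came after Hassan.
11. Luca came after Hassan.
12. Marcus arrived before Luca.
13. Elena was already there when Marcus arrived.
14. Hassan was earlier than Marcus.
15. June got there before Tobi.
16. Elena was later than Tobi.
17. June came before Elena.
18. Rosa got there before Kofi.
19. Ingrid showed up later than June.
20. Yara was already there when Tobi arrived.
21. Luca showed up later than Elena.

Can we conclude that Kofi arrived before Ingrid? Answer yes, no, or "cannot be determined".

cannot be determined

No chain of stated constraints runs from Kofi to Ingrid, and none runs from Ingrid to Kofi either.
So the relative order of Kofi and Ingrid is not fixed by the given facts.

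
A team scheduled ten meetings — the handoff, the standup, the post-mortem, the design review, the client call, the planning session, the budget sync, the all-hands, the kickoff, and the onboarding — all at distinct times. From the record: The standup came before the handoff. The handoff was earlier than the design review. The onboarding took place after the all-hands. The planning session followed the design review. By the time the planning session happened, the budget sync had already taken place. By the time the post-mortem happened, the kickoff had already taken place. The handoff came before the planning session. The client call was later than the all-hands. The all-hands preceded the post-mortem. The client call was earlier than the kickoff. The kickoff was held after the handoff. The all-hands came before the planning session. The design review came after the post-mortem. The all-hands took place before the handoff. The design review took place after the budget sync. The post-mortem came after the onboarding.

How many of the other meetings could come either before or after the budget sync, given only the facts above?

7

Forced after the budget sync: the design review and the planning session.
That leaves the all-hands, the client call, the handoff, the kickoff, the onboarding, the post-mortem, and the standup with no forced order relative to the budget sync — 7.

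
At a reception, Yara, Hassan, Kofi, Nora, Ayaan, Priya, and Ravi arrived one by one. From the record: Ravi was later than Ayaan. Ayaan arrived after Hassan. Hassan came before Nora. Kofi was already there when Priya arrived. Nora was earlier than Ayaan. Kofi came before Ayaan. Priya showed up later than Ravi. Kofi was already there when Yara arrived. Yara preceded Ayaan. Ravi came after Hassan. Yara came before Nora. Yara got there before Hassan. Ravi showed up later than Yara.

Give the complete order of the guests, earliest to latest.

The constraints fix every adjacent pair, so only one ordering works:
Kofi → Yara → Hassan → Nora → Ayaan → Ravi → Priya.

Kofi, Yara, Hassan, Nora, Ayaan, Ravi, Priya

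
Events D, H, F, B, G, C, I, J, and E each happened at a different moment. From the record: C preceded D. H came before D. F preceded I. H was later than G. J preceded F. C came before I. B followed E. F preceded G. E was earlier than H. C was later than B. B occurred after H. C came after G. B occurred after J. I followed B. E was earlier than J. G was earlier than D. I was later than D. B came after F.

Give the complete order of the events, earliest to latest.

The constraints fix every adjacent pair, so only one ordering works:
E → J → F → G → H → B → C → D → I.

E, J, F, G, H, B, C, D, I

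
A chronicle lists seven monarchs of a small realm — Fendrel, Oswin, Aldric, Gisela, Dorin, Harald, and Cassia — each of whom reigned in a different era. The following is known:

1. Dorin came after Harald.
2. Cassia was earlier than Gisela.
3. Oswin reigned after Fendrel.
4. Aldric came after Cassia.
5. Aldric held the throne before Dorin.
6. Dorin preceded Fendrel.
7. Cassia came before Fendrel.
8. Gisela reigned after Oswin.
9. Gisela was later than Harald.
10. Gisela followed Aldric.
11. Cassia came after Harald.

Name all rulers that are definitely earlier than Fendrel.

Directly stated before Fendrel: Cassia and Dorin.
Aldric reaches Fendrel via Aldric → Dorin → Fendrel.
Harald reaches Fendrel via Harald → Dorin → Fendrel.
No chain forces Gisela (or any of the others) ahead of Fendrel.

Aldric, Cassia, Dorin, Harald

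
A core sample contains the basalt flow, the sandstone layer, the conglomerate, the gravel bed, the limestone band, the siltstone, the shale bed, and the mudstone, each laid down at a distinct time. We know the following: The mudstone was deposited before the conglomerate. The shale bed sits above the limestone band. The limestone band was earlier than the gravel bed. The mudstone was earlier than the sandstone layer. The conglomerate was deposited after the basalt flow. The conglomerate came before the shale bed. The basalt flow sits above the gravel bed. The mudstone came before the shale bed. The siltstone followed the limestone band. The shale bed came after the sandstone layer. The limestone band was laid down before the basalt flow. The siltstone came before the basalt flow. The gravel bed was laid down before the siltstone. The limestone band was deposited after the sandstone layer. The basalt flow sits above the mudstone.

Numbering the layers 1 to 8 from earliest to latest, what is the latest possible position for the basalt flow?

6

The basalt flow must come before the conglomerate and the shale bed — 2 layers forced after it.
Everything else can be placed before the basalt flow in some valid order, so the basalt flow can sit as late as position 8 − 2 = 6.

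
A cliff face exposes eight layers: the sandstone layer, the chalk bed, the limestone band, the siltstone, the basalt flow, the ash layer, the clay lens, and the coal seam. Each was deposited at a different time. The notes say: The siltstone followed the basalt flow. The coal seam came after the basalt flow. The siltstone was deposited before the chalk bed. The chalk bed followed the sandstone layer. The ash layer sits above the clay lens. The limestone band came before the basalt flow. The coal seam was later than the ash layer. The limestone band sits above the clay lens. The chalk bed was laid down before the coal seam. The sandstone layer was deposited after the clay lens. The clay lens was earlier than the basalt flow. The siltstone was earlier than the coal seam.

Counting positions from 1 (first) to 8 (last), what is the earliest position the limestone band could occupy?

The clay lens must come before the limestone band — 1 forced predecessor.
Nothing else is forced ahead of the limestone band, so its earliest slot is position 1 + 1 = 2.

2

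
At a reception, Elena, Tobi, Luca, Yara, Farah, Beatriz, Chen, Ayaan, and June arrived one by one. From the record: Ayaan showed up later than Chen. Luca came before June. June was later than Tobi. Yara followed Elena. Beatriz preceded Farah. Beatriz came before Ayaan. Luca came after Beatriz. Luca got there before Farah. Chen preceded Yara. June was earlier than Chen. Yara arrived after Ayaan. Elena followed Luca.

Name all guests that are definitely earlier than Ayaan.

Beatriz, Chen, June, Luca, Tobi

Directly stated before Ayaan: Beatriz and Chen.
June reaches Ayaan via June → Chen → Ayaan.
Luca reaches Ayaan via Luca → June → Chen → Ayaan.
Tobi reaches Ayaan via Tobi → June → Chen → Ayaan.
No chain forces Elena (or any of the others) ahead of Ayaan.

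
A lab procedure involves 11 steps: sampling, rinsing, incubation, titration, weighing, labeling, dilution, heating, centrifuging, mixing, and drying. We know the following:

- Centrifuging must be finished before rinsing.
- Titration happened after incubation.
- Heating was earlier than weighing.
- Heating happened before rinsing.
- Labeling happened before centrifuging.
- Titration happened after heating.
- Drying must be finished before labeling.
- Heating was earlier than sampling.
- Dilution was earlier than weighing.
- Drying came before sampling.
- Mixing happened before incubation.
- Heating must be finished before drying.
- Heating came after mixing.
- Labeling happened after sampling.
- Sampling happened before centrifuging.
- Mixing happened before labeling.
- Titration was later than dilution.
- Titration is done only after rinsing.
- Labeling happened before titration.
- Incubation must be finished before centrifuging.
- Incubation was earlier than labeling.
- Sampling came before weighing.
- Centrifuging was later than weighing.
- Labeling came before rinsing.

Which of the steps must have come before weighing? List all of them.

dilution, drying, heating, mixing, sampling

Directly stated before weighing: dilution, heating, and sampling.
Drying reaches weighing via drying → sampling → weighing.
Mixing reaches weighing via mixing → heating → weighing.
No chain forces incubation (or any of the others) ahead of weighing.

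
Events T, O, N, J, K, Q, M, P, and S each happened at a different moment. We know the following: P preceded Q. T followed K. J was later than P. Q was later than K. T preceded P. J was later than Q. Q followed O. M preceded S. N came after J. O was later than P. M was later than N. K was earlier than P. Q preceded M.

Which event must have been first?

K

K has a chain of constraints placing it before every other event, so K must be first.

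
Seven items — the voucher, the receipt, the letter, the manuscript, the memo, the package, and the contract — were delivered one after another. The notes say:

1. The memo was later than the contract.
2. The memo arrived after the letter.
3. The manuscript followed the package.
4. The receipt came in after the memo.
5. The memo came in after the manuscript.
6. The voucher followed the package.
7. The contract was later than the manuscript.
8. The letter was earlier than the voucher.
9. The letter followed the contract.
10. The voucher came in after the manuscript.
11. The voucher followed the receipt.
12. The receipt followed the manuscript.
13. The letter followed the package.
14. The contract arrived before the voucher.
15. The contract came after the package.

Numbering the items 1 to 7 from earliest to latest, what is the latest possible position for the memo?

The memo must come before the receipt and the voucher — 2 items forced after it.
Everything else can be placed before the memo in some valid order, so the memo can sit as late as position 7 − 2 = 5.

5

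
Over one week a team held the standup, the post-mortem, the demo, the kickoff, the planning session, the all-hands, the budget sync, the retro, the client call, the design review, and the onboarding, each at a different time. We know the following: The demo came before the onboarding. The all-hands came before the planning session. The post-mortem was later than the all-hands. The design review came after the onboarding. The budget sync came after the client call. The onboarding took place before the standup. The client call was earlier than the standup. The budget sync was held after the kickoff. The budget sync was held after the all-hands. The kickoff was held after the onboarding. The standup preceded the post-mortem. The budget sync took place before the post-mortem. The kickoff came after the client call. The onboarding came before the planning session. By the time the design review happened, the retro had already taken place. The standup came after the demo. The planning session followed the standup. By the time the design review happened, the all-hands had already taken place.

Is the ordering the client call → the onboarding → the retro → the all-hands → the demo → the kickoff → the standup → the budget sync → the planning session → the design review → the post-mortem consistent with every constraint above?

no

The constraints require the demo before the onboarding, but in the proposed sequence the onboarding appears ahead of the demo. That one violation is enough.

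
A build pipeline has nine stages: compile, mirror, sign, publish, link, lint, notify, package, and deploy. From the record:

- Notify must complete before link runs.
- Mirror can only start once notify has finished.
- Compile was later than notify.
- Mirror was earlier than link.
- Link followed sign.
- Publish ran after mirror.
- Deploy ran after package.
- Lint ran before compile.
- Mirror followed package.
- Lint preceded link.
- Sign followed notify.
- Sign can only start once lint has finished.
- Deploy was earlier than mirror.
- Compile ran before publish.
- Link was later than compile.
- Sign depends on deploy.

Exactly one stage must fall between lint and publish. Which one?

Tracing the constraints gives lint → compile → publish, so compile sits after lint and before publish.
No other stage is forced both after lint and before publish.

compile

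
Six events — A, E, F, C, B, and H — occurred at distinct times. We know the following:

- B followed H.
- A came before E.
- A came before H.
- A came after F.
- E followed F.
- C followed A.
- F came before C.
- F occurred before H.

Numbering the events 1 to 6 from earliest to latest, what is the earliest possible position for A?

F must come before A — 1 forced predecessor.
Nothing else is forced ahead of A, so its earliest slot is position 1 + 1 = 2.

2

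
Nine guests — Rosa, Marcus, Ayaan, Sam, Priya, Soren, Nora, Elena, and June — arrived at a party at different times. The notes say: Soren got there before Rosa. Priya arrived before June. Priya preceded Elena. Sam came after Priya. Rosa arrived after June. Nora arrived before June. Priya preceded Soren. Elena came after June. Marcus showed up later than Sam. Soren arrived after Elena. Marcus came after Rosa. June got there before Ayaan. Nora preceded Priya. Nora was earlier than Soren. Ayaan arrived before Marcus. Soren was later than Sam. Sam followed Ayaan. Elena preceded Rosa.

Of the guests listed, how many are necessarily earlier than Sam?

4

Directly stated before Sam: Ayaan and Priya.
June reaches Sam via June → Ayaan → Sam.
Nora reaches Sam via Nora → Priya → Sam.
That's Ayaan, June, Nora, and Priya — 4 in all.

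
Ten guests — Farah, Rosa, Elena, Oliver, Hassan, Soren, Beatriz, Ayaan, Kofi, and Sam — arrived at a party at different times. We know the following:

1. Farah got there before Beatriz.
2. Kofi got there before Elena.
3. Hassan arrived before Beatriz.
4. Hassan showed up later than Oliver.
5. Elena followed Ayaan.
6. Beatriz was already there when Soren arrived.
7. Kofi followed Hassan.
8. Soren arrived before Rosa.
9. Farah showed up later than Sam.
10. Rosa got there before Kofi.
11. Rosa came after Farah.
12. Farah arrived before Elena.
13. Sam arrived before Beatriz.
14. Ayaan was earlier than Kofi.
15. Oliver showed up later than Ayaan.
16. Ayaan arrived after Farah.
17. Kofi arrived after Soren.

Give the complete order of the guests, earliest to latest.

The constraints fix every adjacent pair, so only one ordering works:
Sam → Farah → Ayaan → Oliver → Hassan → Beatriz → Soren → Rosa → Kofi → Elena.

Sam, Farah, Ayaan, Oliver, Hassan, Beatriz, Soren, Rosa, Kofi, Elena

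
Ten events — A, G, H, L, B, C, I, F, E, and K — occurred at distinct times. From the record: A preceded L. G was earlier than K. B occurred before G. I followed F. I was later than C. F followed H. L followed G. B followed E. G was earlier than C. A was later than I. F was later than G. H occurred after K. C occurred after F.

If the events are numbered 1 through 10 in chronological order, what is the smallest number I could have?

8

B, C, E, F, G, H, and K must all come before I — 7 forced predecessors.
Nothing else is forced ahead of I, so its earliest slot is position 7 + 1 = 8.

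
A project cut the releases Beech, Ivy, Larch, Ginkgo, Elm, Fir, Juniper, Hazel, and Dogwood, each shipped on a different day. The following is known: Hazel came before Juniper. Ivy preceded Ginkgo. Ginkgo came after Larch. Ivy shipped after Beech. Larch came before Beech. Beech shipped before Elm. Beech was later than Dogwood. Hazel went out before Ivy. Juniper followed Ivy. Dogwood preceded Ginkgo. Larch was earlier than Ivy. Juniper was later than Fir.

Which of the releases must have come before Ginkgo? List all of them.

Directly stated before Ginkgo: Dogwood, Ivy, and Larch.
Beech reaches Ginkgo via Beech → Ivy → Ginkgo.
Hazel reaches Ginkgo via Hazel → Ivy → Ginkgo.

Beech, Dogwood, Hazel, Ivy, Larch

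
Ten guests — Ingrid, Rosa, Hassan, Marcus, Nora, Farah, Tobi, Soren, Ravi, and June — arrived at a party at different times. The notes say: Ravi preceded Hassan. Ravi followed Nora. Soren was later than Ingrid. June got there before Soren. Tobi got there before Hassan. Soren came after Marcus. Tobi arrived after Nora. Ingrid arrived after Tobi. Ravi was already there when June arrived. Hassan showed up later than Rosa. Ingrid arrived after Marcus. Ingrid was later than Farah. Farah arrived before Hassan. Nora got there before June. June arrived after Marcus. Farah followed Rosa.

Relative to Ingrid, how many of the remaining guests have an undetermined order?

3

Forced before Ingrid: Farah, Marcus, Nora, Rosa, and Tobi; forced after Ingrid: Soren.
That leaves Hassan, June, and Ravi with no forced order relative to Ingrid — 3.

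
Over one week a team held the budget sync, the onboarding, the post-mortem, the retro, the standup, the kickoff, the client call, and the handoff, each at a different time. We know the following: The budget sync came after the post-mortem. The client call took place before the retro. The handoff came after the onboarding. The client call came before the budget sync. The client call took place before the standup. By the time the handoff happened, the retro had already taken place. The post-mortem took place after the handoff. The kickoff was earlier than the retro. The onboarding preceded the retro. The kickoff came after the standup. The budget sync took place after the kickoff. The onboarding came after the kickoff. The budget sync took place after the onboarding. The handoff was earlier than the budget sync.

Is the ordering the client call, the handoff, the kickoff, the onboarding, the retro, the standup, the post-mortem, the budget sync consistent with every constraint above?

no

The constraints require the onboarding before the handoff, but in the proposed sequence the handoff appears ahead of the onboarding. That one violation is enough.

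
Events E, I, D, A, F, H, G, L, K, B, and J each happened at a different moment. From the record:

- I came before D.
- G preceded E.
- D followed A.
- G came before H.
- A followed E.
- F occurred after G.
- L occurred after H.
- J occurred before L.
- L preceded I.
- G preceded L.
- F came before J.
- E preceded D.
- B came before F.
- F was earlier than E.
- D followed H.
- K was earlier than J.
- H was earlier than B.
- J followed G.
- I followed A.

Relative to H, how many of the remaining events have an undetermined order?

1

Forced before H: G; forced after H: A, B, D, E, F, I, J, and L.
That leaves K with no forced order relative to H — 1.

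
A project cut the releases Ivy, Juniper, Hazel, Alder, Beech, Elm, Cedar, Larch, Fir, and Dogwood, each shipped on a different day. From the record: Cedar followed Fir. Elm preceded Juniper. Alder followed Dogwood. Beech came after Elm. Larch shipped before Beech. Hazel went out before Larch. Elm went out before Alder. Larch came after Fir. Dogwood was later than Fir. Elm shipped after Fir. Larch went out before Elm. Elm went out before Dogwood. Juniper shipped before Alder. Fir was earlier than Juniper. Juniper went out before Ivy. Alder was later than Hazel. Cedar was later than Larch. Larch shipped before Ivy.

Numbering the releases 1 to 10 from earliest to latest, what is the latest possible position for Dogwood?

Dogwood must come before Alder — 1 release forced after it.
Everything else can be placed before Dogwood in some valid order, so Dogwood can sit as late as position 10 − 1 = 9.

9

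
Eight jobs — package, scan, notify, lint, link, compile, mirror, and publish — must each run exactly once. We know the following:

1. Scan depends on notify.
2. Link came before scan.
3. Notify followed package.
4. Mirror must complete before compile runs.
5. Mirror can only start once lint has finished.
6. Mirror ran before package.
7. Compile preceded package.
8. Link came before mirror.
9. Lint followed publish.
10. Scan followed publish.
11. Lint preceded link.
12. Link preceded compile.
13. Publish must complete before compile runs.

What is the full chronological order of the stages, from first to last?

The constraints fix every adjacent pair, so only one ordering works:
publish → lint → link → mirror → compile → package → notify → scan.

publish, lint, link, mirror, compile, package, notify, scan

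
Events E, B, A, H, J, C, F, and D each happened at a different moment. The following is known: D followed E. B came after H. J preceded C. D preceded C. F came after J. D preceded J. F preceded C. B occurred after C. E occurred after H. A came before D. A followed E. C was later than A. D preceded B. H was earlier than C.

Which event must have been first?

H has a chain of constraints placing it before every other event, so H must be first.

H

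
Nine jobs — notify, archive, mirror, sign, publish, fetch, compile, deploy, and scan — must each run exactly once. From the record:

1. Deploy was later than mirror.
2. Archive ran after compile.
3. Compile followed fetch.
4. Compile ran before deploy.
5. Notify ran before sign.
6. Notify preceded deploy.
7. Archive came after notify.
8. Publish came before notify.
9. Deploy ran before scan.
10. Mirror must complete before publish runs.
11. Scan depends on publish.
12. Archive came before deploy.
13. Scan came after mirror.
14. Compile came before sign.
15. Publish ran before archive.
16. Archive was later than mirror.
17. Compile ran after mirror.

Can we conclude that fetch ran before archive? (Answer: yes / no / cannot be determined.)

Chain the constraints: fetch → compile → archive. Each link is directly stated, so fetch comes before archive.

yes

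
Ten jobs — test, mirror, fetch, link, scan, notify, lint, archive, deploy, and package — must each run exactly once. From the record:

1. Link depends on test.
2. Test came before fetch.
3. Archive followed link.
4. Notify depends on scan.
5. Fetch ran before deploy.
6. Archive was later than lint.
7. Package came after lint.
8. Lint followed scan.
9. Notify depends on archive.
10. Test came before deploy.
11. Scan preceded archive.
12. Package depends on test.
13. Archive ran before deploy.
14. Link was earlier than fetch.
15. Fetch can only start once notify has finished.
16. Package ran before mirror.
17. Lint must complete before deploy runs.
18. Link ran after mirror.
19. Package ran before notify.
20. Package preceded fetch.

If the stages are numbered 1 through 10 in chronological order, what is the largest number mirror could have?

5

Mirror must come before archive, deploy, fetch, link, and notify — 5 stages forced after it.
Everything else can be placed before mirror in some valid order, so mirror can sit as late as position 10 − 5 = 5.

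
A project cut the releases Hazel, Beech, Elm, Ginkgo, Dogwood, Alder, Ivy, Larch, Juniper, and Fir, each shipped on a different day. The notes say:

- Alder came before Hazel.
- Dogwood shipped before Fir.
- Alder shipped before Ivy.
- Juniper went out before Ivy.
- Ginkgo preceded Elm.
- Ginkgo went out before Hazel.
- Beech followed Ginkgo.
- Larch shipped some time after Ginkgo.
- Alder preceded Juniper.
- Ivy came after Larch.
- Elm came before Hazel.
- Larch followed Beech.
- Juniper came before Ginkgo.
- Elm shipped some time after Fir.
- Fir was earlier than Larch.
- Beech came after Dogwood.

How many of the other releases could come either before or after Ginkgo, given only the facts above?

Forced before Ginkgo: Alder and Juniper; forced after Ginkgo: Beech, Elm, Hazel, Ivy, and Larch.
That leaves Dogwood and Fir with no forced order relative to Ginkgo — 2.

2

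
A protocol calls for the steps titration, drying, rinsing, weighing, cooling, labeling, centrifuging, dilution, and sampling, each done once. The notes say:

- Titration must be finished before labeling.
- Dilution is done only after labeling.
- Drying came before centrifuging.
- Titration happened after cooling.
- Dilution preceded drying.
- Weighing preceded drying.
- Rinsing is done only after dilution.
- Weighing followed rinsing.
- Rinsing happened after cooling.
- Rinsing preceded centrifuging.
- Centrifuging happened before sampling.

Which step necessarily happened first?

Cooling has a chain of constraints placing it before every other step, so cooling must be first.

cooling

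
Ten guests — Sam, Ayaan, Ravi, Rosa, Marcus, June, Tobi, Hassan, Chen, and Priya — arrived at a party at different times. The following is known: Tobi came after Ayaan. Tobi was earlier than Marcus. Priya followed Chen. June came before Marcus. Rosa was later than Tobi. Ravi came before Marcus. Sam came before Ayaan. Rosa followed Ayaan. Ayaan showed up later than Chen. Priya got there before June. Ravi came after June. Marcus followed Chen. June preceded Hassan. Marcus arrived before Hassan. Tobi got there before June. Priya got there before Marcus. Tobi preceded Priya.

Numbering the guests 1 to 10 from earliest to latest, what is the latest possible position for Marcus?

Marcus must come before Hassan — 1 guest forced after them.
Everything else can be placed before Marcus in some valid order, so Marcus can sit as late as position 10 − 1 = 9.

9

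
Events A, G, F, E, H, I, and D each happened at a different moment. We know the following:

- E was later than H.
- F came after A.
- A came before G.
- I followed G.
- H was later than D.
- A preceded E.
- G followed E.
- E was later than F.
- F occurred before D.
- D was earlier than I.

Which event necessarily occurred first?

A has a chain of constraints placing it before every other event, so A must be first.

A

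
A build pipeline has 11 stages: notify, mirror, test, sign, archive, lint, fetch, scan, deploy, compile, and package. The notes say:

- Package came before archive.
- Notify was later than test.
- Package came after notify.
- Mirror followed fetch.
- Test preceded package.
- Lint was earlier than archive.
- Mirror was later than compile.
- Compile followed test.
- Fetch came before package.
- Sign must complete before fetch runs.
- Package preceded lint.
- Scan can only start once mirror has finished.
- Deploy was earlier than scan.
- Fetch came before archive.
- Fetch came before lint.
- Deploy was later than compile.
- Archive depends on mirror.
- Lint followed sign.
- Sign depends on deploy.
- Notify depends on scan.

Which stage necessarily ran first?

test

Test has a chain of constraints placing it before every other stage, so test must be first.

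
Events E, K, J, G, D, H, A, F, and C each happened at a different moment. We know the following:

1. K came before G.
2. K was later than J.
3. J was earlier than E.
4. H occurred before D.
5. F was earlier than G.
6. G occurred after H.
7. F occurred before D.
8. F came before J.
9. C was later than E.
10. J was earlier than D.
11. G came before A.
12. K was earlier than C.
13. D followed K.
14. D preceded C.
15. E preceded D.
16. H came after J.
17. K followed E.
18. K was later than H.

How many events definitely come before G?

Directly stated before G: F, H, and K.
E reaches G via E → K → G.
J reaches G via J → K → G.
That's E, F, H, J, and K — 5 in all.

5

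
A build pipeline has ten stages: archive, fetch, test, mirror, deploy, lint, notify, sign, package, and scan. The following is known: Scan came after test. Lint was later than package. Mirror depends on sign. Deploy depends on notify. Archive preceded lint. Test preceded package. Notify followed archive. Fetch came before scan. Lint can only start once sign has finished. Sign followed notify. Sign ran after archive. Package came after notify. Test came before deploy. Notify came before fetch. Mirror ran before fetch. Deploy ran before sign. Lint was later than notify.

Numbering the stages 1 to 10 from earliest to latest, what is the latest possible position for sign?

6

Sign must come before fetch, lint, mirror, and scan — 4 stages forced after it.
Everything else can be placed before sign in some valid order, so sign can sit as late as position 10 − 4 = 6.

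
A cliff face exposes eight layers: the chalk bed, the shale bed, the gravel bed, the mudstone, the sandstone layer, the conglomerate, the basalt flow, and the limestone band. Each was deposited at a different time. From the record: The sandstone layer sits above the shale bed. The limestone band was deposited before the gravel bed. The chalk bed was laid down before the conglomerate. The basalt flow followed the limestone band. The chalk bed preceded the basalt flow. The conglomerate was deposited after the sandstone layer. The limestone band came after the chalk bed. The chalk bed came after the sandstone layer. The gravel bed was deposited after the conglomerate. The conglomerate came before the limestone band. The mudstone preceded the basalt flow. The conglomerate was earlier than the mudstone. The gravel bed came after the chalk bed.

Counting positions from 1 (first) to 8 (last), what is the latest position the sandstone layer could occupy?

The sandstone layer must come before the basalt flow, the chalk bed, the conglomerate, the gravel bed, the limestone band, and the mudstone — 6 layers forced after it.
Everything else can be placed before the sandstone layer in some valid order, so the sandstone layer can sit as late as position 8 − 6 = 2.

2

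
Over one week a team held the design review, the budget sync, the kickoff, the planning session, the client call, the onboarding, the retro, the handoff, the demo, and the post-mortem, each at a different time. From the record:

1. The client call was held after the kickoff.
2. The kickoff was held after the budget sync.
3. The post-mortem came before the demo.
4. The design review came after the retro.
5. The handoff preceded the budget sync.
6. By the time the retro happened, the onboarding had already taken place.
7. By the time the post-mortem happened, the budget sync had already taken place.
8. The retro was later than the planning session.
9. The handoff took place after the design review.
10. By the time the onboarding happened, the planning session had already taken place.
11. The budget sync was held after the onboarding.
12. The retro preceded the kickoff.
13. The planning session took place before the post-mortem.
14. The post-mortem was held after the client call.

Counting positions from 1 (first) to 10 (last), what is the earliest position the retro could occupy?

3

The onboarding and the planning session must both come before the retro — 2 forced predecessors.
Nothing else is forced ahead of the retro, so its earliest slot is position 2 + 1 = 3.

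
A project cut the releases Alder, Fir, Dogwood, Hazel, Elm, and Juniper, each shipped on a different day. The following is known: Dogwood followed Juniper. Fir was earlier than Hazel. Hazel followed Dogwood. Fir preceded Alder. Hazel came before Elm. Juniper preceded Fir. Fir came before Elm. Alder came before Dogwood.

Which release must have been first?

Juniper

Juniper has a chain of constraints placing it before every other release, so Juniper must be first.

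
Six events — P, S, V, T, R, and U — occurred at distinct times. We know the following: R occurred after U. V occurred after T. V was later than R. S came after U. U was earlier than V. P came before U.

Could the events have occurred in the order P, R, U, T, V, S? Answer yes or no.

no

The constraints require U before R, but in the proposed sequence R appears ahead of U. That one violation is enough.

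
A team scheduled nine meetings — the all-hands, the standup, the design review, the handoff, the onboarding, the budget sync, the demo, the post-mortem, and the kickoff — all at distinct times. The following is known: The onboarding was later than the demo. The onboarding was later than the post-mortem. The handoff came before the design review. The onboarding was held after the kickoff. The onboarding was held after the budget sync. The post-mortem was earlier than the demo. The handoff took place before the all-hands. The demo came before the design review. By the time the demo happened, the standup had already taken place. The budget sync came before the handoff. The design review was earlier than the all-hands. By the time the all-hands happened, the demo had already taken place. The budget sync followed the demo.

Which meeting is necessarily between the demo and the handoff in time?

the budget sync

Tracing the constraints gives the demo → the budget sync → the handoff, so the budget sync sits after the demo and before the handoff.
No other meeting is forced both after the demo and before the handoff.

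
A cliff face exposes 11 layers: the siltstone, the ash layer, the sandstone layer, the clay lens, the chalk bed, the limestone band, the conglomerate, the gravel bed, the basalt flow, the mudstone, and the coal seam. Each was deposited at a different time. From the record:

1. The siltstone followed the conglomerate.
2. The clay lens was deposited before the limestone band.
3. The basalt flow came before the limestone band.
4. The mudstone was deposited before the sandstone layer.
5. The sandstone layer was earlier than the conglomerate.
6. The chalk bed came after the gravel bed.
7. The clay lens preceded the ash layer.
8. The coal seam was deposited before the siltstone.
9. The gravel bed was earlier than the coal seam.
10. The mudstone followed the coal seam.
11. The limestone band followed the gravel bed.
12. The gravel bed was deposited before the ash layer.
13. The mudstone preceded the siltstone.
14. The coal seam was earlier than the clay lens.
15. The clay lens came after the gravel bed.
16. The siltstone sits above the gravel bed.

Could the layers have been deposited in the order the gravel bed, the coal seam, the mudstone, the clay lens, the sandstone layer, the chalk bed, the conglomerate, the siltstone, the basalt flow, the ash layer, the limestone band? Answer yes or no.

Check each stated constraint against the proposed order — e.g. the gravel bed is ahead of the ash layer; the gravel bed is ahead of the limestone band. Every pair is in the required order; nothing is violated.

yes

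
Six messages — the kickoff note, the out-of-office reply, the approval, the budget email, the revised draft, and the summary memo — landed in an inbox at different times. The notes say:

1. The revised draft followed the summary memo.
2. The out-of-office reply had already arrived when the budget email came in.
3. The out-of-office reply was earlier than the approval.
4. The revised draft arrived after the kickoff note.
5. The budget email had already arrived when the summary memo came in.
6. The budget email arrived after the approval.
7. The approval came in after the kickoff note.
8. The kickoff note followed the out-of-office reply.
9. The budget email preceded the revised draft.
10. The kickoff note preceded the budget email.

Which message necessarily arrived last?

the revised draft

Every other message has a chain of constraints placing it before the revised draft, so the revised draft is last.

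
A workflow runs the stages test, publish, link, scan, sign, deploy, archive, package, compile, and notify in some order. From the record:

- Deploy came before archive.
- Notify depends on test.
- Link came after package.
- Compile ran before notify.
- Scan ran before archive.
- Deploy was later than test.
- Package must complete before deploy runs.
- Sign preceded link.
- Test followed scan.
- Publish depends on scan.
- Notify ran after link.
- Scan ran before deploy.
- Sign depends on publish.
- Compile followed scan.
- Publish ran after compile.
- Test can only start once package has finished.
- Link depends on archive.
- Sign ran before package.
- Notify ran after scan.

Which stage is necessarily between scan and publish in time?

Tracing the constraints gives scan → compile → publish, so compile sits after scan and before publish.
No other stage is forced both after scan and before publish.

compile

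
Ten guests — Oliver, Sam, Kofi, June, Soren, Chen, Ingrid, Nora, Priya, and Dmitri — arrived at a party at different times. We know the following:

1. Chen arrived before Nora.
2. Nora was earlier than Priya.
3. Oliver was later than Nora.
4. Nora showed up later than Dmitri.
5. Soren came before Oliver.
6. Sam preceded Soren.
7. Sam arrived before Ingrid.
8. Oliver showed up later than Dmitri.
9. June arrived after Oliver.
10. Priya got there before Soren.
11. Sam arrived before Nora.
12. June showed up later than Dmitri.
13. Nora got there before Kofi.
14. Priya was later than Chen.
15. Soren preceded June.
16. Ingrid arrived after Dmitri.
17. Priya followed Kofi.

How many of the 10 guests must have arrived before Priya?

5

Directly stated before Priya: Chen, Kofi, and Nora.
Dmitri reaches Priya via Dmitri → Nora → Priya.
Sam reaches Priya via Sam → Nora → Priya.
That's Chen, Dmitri, Kofi, Nora, and Sam — 5 in all.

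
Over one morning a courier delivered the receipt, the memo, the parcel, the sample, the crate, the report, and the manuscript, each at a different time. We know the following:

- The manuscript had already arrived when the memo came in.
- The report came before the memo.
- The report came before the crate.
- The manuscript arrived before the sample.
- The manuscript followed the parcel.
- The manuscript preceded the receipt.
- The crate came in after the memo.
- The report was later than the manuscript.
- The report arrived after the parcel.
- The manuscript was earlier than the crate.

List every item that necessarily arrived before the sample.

Directly stated before the sample: the manuscript.
The parcel reaches the sample via the parcel → the manuscript → the sample.

the manuscript, the parcel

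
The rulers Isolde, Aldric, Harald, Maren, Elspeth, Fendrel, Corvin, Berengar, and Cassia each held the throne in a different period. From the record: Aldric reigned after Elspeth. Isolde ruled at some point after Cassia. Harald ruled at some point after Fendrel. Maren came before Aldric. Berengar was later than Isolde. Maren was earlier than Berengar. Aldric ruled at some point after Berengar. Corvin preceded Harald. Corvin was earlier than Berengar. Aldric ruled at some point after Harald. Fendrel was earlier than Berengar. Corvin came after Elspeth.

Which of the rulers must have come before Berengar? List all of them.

Cassia, Corvin, Elspeth, Fendrel, Isolde, Maren

Directly stated before Berengar: Corvin, Fendrel, Isolde, and Maren.
Cassia reaches Berengar via Cassia → Isolde → Berengar.
Elspeth reaches Berengar via Elspeth → Corvin → Berengar.
No chain forces Harald (or any of the others) ahead of Berengar.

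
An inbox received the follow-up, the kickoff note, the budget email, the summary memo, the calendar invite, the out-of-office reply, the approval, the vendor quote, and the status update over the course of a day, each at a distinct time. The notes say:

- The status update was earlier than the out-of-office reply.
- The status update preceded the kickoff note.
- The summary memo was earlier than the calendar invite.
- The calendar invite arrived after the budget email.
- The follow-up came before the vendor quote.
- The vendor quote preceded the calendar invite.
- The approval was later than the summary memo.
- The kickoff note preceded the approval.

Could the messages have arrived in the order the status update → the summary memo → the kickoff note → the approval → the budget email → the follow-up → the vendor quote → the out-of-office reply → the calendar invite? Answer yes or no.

yes

Check each stated constraint against the proposed order — e.g. the status update is ahead of the out-of-office reply; the summary memo is ahead of the calendar invite. Every pair is in the required order; nothing is violated.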